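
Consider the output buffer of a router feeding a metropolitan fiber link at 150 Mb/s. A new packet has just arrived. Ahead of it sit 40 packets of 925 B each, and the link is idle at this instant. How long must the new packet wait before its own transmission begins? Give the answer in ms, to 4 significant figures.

1.973 ms

Each queued packet: L/R = 7400/150000000 = 0.0493333 ms.
40 queued → 1.97333 ms.
Queuing delay = 1.973 ms.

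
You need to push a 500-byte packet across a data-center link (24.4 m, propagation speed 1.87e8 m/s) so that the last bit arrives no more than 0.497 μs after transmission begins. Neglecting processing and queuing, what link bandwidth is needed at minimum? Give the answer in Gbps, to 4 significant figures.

L = 4000 bits.
Propagation delay = 24.4 / 187000000 = 0.130481 μs.
Transmission budget = 0.497 − 0.130481 = 0.366519 μs.
R ≥ L / t_tx = 4000 bits / 3.66519e-07 s = 10.91 Gbps.

10.91 Gbps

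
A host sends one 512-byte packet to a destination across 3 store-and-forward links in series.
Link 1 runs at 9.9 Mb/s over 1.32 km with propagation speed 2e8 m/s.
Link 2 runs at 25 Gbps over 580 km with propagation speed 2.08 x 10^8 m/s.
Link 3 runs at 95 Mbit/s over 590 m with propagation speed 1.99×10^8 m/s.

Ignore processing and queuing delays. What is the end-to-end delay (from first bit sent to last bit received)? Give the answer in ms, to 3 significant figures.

3.26 ms

L = 512 × 8 = 4096 bits.
Transmission delays (L/R per hop): 0.413737, 0.00016384, 0.0431158 ms; sum = 0.457017 ms.
Propagation delays (d/s per hop): 0.0066, 2.78846, 0.00296482 ms; sum = 2.79803 ms.
End-to-end = 3.26 ms.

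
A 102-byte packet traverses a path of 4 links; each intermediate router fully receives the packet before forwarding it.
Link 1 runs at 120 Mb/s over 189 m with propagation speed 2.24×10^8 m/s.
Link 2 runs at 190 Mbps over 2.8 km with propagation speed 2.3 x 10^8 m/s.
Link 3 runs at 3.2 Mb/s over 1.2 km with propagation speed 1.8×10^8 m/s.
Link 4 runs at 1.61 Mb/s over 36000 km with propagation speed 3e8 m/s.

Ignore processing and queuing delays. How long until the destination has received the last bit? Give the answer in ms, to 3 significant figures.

121 ms

L = 102 × 8 = 816 bits.
Transmission delays (L/R per hop): 0.0068, 0.00429474, 0.255, 0.506832 ms; sum = 0.772927 ms.
Propagation delays (d/s per hop): 0.00084375, 0.0121739, 0.00666667, 120 ms; sum = 120.02 ms.
End-to-end = 121 ms.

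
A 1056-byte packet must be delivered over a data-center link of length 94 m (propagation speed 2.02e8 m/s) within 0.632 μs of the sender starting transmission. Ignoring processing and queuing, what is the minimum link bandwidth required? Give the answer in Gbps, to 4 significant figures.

L = 8448 bits.
Propagation delay = 94 / 202000000 = 0.465347 μs.
Transmission budget = 0.632 − 0.465347 = 0.166653 μs.
R ≥ L / t_tx = 8448 bits / 1.66653e-07 s = 50.69 Gbps.

50.69 Gbps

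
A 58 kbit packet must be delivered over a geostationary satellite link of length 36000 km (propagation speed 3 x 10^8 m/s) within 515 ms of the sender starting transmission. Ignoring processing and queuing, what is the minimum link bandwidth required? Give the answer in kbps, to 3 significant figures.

147 kbps

Propagation delay = 36000000 / 300000000 = 120 ms.
Transmission budget = 515 − 120 = 395 ms.
R ≥ L / t_tx = 58000 bits / 0.395 s = 147 kbps.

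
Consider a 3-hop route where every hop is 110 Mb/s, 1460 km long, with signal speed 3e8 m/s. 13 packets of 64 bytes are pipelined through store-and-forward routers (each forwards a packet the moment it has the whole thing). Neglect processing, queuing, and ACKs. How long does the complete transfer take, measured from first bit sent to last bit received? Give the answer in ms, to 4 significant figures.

Per-hop transmission t_tx = L/R = 512/110000000 = 0.00465455 ms.
Per-hop propagation t_prop = 1460000/300000000 = 4.86667 ms.
Pipeline fill: first packet needs 3·t_tx to clear all hops; remaining 12 packets each add one t_tx.
Total = (3+13-1)·t_tx + 3·t_prop = 15·0.00465455 + 3·4.86667 = 14.67 ms.

14.67 ms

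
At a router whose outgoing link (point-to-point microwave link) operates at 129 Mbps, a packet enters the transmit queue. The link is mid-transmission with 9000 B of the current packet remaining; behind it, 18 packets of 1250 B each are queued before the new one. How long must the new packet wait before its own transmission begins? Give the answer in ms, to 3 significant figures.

Each queued packet: L/R = 10000/129000000 = 0.0775194 ms.
18 queued → 1.39535 ms.
Plus remaining 72000 bits of current packet: 0.55814 ms.
Queuing delay = 1.95 ms.

1.95 ms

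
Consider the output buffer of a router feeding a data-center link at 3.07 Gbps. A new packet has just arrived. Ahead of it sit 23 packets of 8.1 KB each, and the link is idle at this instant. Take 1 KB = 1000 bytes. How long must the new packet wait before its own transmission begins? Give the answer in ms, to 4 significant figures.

0.4855 ms

Each queued packet: L/R = 64800/3070000000 = 0.0211075 ms.
23 queued → 0.485472 ms.
Queuing delay = 0.4855 ms.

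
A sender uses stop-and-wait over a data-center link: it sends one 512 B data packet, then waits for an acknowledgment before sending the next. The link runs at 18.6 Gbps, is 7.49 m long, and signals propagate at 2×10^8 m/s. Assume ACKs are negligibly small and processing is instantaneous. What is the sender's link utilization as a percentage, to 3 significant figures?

t_tx = L/R = 4096/18600000000 = 2.20215e-07 s.
t_prop = 7.49/200000000 = 3.745e-08 s; RTT = 7.49e-08 s.
Cycle = t_tx + RTT = 2.95115e-07 s.
Utilization = t_tx / cycle = 2.20215e-07/2.95115e-07 = 74.6 %.

74.6 %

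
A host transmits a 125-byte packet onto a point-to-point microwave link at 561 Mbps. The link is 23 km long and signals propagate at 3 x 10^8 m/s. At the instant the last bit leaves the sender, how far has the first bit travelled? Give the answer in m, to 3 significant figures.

535 m

t_tx = L/R = 1000/561000000 = 1.78253e-06 s.
Distance = s × t_tx = 300000000 × 1.78253e-06 = 535 m.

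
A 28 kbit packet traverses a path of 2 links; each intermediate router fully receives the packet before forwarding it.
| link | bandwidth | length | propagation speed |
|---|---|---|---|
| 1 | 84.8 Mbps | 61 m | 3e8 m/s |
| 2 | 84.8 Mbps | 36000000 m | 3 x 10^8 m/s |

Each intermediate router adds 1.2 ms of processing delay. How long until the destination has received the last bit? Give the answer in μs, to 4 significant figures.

L = 28000 bits.
Transmission delay per hop = L/R = 28000/84800000 = 330.189 μs; 2 hops → 660.377 μs.
Propagation delays (d/s per hop): 0.203333, 120000 μs; sum = 120000 μs.
Processing at 1 router(s): 1 × 1.2 ms = 1200 μs.
End-to-end = 121900 μs.

121900 μs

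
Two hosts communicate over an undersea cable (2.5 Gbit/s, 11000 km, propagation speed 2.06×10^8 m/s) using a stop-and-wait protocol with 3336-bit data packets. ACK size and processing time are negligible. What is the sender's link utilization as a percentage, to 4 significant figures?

t_tx = L/R = 3336/2500000000 = 1.3344e-06 s.
t_prop = 11000000/206000000 = 0.0533981 s; RTT = 0.106796 s.
Cycle = t_tx + RTT = 0.106797 s.
Utilization = t_tx / cycle = 1.3344e-06/0.106797 = 0.001249 %.

0.001249 %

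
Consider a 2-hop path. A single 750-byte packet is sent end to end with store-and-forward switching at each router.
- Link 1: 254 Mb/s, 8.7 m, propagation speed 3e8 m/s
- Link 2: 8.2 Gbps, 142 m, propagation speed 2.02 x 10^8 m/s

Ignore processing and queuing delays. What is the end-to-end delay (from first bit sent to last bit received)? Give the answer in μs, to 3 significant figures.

L = 750 × 8 = 6000 bits.
Transmission delays (L/R per hop): 23.622, 0.731707 μs; sum = 24.3538 μs.
Propagation delays (d/s per hop): 0.029, 0.70297 μs; sum = 0.73197 μs.
End-to-end = 25.1 μs.

25.1 μs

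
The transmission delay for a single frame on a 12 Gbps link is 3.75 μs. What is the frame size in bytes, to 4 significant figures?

5625 bytes

L = R × t_tx = 12000000000 b/s × 3.75e-06 s = 45000 bits.
In bytes: 45000 / 8 = 5625 bytes.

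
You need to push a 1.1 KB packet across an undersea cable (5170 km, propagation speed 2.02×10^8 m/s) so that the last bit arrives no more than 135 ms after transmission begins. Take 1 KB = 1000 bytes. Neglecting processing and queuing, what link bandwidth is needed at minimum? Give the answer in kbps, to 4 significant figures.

80.43 kbps

L = 8800 bits.
Propagation delay = 5170000 / 202000000 = 25.5941 ms.
Transmission budget = 135 − 25.5941 = 109.406 ms.
R ≥ L / t_tx = 8800 bits / 0.109406 s = 80.43 kbps.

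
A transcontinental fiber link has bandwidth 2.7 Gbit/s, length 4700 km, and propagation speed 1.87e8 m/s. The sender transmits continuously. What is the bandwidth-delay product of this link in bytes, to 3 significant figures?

8480000 bytes

Propagation delay = 4700000 / 187000000 = 0.0251337 s.
BDP = R × t_prop = 2700000000 × 0.0251337 = 67861000 bits.
In bytes: 67861000/8 = 8480000 bytes.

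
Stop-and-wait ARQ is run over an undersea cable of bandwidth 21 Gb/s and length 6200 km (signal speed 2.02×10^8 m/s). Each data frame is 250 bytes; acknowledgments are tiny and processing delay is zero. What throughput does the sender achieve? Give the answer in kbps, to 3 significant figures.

t_tx = L/R = 2000/21000000000 = 9.52381e-08 s.
t_prop = 6200000/202000000 = 0.0306931 s; RTT = 0.0613861 s.
Cycle = t_tx + RTT = 0.0613862 s.
Throughput = L / cycle = 2000 / 0.0613862 = 32.6 kbps.

32.6 kbps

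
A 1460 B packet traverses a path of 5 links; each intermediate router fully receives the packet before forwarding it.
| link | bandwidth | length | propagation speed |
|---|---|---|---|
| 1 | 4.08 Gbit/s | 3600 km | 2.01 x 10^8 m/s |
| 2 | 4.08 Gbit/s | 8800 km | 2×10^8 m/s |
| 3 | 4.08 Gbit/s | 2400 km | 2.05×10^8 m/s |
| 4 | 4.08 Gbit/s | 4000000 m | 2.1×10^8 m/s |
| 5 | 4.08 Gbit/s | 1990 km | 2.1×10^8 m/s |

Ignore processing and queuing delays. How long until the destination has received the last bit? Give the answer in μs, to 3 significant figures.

102000 μs

L = 1460 × 8 = 11680 bits.
Transmission delay per hop = L/R = 11680/4080000000 = 2.86275 μs; 5 hops → 14.3137 μs.
Propagation delays (d/s per hop): 17910.4, 44000, 11707.3, 19047.6, 9476.19 μs; sum = 102142 μs.
End-to-end = 102000 μs.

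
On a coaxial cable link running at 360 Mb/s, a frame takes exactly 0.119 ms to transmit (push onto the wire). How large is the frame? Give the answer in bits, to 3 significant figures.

L = R × t_tx = 360000000 b/s × 0.000119 s = 42840 bits.

42800 bits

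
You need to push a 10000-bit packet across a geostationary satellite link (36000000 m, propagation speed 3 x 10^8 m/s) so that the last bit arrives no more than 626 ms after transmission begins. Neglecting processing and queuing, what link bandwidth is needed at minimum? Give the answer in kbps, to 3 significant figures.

Propagation delay = 36000000 / 300000000 = 120 ms.
Transmission budget = 626 − 120 = 506 ms.
R ≥ L / t_tx = 10000 bits / 0.506 s = 19.8 kbps.

19.8 kbps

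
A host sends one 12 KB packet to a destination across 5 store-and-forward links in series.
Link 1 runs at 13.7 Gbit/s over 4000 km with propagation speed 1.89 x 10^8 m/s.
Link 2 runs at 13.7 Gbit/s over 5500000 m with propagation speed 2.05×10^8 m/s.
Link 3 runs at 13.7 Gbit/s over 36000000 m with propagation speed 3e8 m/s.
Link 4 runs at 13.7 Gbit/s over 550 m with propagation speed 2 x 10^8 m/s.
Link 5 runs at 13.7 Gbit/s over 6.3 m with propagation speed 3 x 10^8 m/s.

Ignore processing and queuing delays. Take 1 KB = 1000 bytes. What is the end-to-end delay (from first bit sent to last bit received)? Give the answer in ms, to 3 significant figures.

L = 96000 bits.
Transmission delay per hop = L/R = 96000/13700000000 = 0.0070073 ms; 5 hops → 0.0350365 ms.
Propagation delays (d/s per hop): 21.164, 26.8293, 120, 0.00275, 2.1e-05 ms; sum = 167.996 ms.
End-to-end = 168 ms.

168 ms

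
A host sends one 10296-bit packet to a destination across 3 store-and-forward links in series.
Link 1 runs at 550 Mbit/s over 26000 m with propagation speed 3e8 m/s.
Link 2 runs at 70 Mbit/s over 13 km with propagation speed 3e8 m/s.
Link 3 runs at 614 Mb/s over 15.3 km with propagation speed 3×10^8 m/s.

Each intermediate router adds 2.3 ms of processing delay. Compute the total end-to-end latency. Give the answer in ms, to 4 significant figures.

Transmission delays (L/R per hop): 0.01872, 0.147086, 0.0167687 ms; sum = 0.182574 ms.
Propagation delays (d/s per hop): 0.0866667, 0.0433333, 0.051 ms; sum = 0.181 ms.
Processing at 2 router(s): 2 × 2.3 ms = 4.6 ms.
End-to-end = 4.964 ms.

4.964 ms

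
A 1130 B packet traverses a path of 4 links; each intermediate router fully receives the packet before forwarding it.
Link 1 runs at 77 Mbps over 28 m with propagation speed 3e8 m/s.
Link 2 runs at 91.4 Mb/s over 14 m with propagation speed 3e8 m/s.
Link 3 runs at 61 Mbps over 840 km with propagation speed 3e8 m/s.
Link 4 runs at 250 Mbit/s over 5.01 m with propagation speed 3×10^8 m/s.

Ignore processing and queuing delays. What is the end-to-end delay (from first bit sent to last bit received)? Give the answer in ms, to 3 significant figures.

L = 1130 × 8 = 9040 bits.
Transmission delays (L/R per hop): 0.117403, 0.0989059, 0.148197, 0.03616 ms; sum = 0.400665 ms.
Propagation delays (d/s per hop): 9.33333e-05, 4.66667e-05, 2.8, 1.67e-05 ms; sum = 2.80016 ms.
End-to-end = 3.20 ms.

3.20 ms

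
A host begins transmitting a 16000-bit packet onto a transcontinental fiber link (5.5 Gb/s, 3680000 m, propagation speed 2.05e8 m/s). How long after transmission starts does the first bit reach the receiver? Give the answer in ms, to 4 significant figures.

17.95 ms

First bit experiences only propagation delay: d/s = 3680000/2.05e+08 = 17.95 ms.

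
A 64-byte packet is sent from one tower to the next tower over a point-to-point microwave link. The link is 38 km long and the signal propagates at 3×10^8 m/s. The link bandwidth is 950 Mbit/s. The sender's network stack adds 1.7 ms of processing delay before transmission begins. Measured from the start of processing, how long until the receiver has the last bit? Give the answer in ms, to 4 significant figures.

1.827 ms

L = 64 × 8 = 512 bits.
Transmission delay = L/R = 512 / 950000000 = 0.000538947 ms.
Propagation delay = d/s = 38000 m / 300000000 m/s = 0.126667 ms.
Plus processing delay 1.7 ms = 1.7 ms.
Total = 1.827 ms.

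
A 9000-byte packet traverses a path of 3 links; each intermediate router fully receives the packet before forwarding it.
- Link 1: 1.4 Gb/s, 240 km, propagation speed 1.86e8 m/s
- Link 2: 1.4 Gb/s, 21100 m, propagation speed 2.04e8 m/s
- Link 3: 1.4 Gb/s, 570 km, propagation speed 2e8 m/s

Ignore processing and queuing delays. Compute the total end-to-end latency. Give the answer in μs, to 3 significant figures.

L = 9000 × 8 = 72000 bits.
Transmission delay per hop = L/R = 72000/1400000000 = 51.4286 μs; 3 hops → 154.286 μs.
Propagation delays (d/s per hop): 1290.32, 103.431, 2850 μs; sum = 4243.75 μs.
End-to-end = 4400 μs.

4400 μs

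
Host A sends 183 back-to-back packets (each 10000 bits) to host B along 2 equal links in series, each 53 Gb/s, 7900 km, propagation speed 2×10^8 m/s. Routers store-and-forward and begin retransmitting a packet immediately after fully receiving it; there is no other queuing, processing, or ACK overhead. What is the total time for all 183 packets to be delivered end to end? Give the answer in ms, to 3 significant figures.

Per-hop transmission t_tx = L/R = 10000/53000000000 = 0.000188679 ms.
Per-hop propagation t_prop = 7900000/200000000 = 39.5 ms.
Pipeline fill: first packet needs 2·t_tx to clear all hops; remaining 182 packets each add one t_tx.
Total = (2+183-1)·t_tx + 2·t_prop = 184·0.000188679 + 2·39.5 = 79.0 ms.

79.0 ms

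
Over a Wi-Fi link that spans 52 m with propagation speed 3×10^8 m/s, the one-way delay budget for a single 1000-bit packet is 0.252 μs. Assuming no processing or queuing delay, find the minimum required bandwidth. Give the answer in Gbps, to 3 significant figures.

Propagation delay = 52 / 300000000 = 0.173333 μs.
Transmission budget = 0.252 − 0.173333 = 0.0786667 μs.
R ≥ L / t_tx = 1000 bits / 7.86667e-08 s = 12.7 Gbps.

12.7 Gbps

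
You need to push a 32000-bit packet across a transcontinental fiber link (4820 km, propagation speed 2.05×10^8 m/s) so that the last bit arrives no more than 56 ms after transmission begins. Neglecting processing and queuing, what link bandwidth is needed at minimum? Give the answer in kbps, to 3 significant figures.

Propagation delay = 4820000 / 2.05e+08 = 23.5122 ms.
Transmission budget = 56 − 23.5122 = 32.4878 ms.
R ≥ L / t_tx = 32000 bits / 0.0324878 s = 985 kbps.

985 kbps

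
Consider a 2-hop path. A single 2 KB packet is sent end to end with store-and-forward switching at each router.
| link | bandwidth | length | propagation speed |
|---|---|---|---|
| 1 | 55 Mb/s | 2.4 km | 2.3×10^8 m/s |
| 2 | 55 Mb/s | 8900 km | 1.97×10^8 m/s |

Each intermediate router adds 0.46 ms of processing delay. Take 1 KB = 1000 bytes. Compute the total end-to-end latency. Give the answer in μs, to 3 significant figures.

46200 μs

L = 16000 bits.
Transmission delay per hop = L/R = 16000/55000000 = 290.909 μs; 2 hops → 581.818 μs.
Propagation delays (d/s per hop): 10.4348, 45177.7 μs; sum = 45188.1 μs.
Processing at 1 router(s): 1 × 0.46 ms = 460 μs.
End-to-end = 46200 μs.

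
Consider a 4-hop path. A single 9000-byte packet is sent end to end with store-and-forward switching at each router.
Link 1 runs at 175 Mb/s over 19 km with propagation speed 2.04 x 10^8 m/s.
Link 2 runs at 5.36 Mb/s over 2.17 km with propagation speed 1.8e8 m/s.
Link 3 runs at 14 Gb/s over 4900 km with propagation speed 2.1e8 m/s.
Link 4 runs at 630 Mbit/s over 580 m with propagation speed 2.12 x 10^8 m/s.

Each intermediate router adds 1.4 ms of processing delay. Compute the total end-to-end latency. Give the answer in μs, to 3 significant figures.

L = 9000 × 8 = 72000 bits.
Transmission delays (L/R per hop): 411.429, 13432.8, 5.14286, 114.286 μs; sum = 13963.7 μs.
Propagation delays (d/s per hop): 93.1373, 12.0556, 23333.3, 2.73585 μs; sum = 23441.3 μs.
Processing at 3 router(s): 3 × 1.4 ms = 4200 μs.
End-to-end = 41600 μs.

41600 μs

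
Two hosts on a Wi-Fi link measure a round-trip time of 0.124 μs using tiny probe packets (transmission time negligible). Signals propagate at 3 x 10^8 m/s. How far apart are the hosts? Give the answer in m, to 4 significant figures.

18.60 m

One-way propagation = RTT/2 = 0.062 μs.
d = s × t = 300000000 × 6.2e-08 = 18.60 m.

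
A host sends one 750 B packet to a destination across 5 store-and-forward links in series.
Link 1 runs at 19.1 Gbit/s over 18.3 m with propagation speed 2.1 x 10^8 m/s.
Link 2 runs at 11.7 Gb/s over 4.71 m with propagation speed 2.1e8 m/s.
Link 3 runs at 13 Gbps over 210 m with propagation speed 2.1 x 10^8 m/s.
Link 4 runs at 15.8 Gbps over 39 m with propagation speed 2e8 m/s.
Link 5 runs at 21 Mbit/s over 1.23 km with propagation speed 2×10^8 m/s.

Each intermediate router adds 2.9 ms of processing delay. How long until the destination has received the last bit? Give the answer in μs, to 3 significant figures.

11900 μs

L = 750 × 8 = 6000 bits.
Transmission delays (L/R per hop): 0.314136, 0.512821, 0.461538, 0.379747, 285.714 μs; sum = 287.383 μs.
Propagation delays (d/s per hop): 0.0871429, 0.0224286, 1, 0.195, 6.15 μs; sum = 7.45457 μs.
Processing at 4 router(s): 4 × 2.9 ms = 11600 μs.
End-to-end = 11900 μs.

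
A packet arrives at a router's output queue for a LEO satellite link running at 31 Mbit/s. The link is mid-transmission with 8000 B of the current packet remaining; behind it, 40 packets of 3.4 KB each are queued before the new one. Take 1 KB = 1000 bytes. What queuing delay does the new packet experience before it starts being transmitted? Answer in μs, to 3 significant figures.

Each queued packet: L/R = 27200/31000000 = 877.419 μs.
40 queued → 35096.8 μs.
Plus remaining 64000 bits of current packet: 2064.52 μs.
Queuing delay = 37200 μs.

37200 μs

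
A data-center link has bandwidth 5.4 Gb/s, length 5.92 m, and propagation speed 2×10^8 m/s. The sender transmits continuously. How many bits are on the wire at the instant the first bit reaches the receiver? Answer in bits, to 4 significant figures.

Propagation delay = 5.92 / 200000000 = 2.96e-08 s.
BDP = R × t_prop = 5400000000 × 2.96e-08 = 159.84 bits.

159.8 bits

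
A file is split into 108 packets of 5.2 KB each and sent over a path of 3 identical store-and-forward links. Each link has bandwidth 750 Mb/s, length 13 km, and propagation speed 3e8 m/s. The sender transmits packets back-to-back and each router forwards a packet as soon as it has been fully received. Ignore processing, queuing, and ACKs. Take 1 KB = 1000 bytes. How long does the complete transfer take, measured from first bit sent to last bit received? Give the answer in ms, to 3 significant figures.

Per-hop transmission t_tx = L/R = 41600/750000000 = 0.0554667 ms.
Per-hop propagation t_prop = 13000/300000000 = 0.0433333 ms.
Pipeline fill: first packet needs 3·t_tx to clear all hops; remaining 107 packets each add one t_tx.
Total = (3+108-1)·t_tx + 3·t_prop = 110·0.0554667 + 3·0.0433333 = 6.23 ms.

6.23 ms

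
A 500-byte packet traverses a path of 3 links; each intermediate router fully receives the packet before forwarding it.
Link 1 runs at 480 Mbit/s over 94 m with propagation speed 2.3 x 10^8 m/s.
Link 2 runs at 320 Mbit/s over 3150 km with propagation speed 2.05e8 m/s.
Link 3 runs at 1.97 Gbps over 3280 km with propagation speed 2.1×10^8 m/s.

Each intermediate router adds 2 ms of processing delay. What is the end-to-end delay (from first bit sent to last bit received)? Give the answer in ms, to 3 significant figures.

L = 500 × 8 = 4000 bits.
Transmission delays (L/R per hop): 0.00833333, 0.0125, 0.00203046 ms; sum = 0.0228638 ms.
Propagation delays (d/s per hop): 0.000408696, 15.3659, 15.619 ms; sum = 30.9853 ms.
Processing at 2 router(s): 2 × 2 ms = 4 ms.
End-to-end = 35.0 ms.

35.0 ms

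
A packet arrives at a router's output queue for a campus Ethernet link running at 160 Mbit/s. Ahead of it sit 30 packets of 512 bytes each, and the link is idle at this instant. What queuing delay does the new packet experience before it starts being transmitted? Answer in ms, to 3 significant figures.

0.768 ms

Each queued packet: L/R = 4096/160000000 = 0.0256 ms.
30 queued → 0.768 ms.
Queuing delay = 0.768 ms.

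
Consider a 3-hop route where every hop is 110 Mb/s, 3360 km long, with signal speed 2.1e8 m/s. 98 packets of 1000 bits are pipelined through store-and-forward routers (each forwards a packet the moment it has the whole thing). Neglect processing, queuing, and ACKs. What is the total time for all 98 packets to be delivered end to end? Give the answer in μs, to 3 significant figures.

48900 μs

Per-hop transmission t_tx = L/R = 1000/110000000 = 9.09091 μs.
Per-hop propagation t_prop = 3360000/210000000 = 16000 μs.
Pipeline fill: first packet needs 3·t_tx to clear all hops; remaining 97 packets each add one t_tx.
Total = (3+98-1)·t_tx + 3·t_prop = 100·9.09091 + 3·16000 = 48900 μs.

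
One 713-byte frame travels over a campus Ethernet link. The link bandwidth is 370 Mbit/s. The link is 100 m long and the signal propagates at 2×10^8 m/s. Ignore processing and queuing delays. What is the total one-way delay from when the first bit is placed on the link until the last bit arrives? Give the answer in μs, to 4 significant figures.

15.92 μs

L = 713 × 8 = 5704 bits.
Transmission delay = L/R = 5704 / 370000000 = 15.4162 μs.
Propagation delay = d/s = 100 m / 200000000 m/s = 0.5 μs.
Total = 15.92 μs.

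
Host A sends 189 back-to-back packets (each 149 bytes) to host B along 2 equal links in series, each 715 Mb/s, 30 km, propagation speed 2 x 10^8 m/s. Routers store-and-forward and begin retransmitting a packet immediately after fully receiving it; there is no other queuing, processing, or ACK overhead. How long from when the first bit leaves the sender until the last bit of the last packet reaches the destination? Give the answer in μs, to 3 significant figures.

617 μs

Per-hop transmission t_tx = L/R = 1192/715000000 = 1.66713 μs.
Per-hop propagation t_prop = 30000/200000000 = 150 μs.
Pipeline fill: first packet needs 2·t_tx to clear all hops; remaining 188 packets each add one t_tx.
Total = (2+189-1)·t_tx + 2·t_prop = 190·1.66713 + 2·150 = 617 μs.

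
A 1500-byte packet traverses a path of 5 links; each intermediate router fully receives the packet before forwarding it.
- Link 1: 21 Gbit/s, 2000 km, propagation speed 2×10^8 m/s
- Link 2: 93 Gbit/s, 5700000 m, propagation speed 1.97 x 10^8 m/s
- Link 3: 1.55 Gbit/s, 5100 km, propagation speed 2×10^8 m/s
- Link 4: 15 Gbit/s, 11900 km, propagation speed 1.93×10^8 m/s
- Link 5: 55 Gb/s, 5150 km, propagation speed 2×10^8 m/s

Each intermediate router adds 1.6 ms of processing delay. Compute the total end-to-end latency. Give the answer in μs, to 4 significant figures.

158300 μs

L = 1500 × 8 = 12000 bits.
Transmission delays (L/R per hop): 0.571429, 0.129032, 7.74194, 0.8, 0.218182 μs; sum = 9.46058 μs.
Propagation delays (d/s per hop): 10000, 28934, 25500, 61658, 25750 μs; sum = 151842 μs.
Processing at 4 router(s): 4 × 1.6 ms = 6400 μs.
End-to-end = 158300 μs.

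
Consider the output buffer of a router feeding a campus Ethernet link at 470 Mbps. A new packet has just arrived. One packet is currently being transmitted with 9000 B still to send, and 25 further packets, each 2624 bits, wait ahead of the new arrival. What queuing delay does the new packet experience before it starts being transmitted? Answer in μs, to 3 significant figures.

293 μs

Each queued packet: L/R = 2624/470000000 = 5.58298 μs.
25 queued → 139.574 μs.
Plus remaining 72000 bits of current packet: 153.191 μs.
Queuing delay = 293 μs.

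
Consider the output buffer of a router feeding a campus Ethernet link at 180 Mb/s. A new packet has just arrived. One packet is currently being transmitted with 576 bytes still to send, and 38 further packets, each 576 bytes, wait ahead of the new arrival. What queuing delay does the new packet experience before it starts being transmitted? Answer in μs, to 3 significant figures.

Each queued packet: L/R = 4608/180000000 = 25.6 μs.
38 queued → 972.8 μs.
Plus remaining 4608 bits of current packet: 25.6 μs.
Queuing delay = 998 μs.

998 μs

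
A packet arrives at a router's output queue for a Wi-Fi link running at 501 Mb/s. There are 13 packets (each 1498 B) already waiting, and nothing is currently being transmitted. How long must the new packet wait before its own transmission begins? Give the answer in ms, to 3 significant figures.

Each queued packet: L/R = 11984/501000000 = 0.0239202 ms.
13 queued → 0.310962 ms.
Queuing delay = 0.311 ms.

0.311 ms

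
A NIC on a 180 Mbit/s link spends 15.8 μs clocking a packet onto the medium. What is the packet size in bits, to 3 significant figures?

2840 bits

L = R × t_tx = 180000000 b/s × 1.58e-05 s = 2844 bits.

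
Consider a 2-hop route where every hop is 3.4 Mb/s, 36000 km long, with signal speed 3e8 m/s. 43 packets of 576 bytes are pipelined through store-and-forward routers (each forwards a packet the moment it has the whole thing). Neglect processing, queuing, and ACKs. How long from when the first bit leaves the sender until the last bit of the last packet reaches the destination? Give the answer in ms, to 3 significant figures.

Per-hop transmission t_tx = L/R = 4608/3400000 = 1.35529 ms.
Per-hop propagation t_prop = 36000000/300000000 = 120 ms.
Pipeline fill: first packet needs 2·t_tx to clear all hops; remaining 42 packets each add one t_tx.
Total = (2+43-1)·t_tx + 2·t_prop = 44·1.35529 + 2·120 = 300 ms.

300 ms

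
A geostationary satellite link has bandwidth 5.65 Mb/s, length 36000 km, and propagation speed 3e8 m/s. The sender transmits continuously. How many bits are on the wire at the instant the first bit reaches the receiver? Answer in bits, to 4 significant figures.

678000 bits

Propagation delay = 36000000 / 300000000 = 0.12 s.
BDP = R × t_prop = 5650000 × 0.12 = 678000 bits.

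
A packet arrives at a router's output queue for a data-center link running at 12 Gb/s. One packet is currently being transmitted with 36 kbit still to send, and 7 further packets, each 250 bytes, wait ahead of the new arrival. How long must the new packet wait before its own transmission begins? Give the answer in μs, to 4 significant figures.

Each queued packet: L/R = 2000/12000000000 = 0.166667 μs.
7 queued → 1.16667 μs.
Plus remaining 36000 bits of current packet: 3 μs.
Queuing delay = 4.167 μs.

4.167 μs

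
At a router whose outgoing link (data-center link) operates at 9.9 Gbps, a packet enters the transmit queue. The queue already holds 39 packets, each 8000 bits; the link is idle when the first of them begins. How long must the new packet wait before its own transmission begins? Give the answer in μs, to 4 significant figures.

Each queued packet: L/R = 8000/9900000000 = 0.808081 μs.
39 queued → 31.5152 μs.
Queuing delay = 31.52 μs.

31.52 μs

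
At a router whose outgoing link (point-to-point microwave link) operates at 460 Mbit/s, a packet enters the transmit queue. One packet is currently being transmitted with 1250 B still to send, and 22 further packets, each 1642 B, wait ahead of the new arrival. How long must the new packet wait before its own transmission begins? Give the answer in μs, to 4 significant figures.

650.0 μs

Each queued packet: L/R = 13136/460000000 = 28.5565 μs.
22 queued → 628.243 μs.
Plus remaining 10000 bits of current packet: 21.7391 μs.
Queuing delay = 650.0 μs.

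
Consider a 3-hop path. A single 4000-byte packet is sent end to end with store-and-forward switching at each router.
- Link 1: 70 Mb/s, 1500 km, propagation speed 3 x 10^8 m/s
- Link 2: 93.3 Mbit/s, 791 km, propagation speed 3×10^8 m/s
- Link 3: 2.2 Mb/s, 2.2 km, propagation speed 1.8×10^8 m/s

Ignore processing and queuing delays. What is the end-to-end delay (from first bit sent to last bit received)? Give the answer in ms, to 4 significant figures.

22.99 ms

L = 4000 × 8 = 32000 bits.
Transmission delays (L/R per hop): 0.457143, 0.34298, 14.5455 ms; sum = 15.3456 ms.
Propagation delays (d/s per hop): 5, 2.63667, 0.0122222 ms; sum = 7.64889 ms.
End-to-end = 22.99 ms.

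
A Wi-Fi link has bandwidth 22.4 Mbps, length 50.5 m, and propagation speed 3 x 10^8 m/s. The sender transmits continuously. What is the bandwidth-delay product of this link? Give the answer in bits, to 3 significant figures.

Propagation delay = 50.5 / 300000000 = 1.68333e-07 s.
BDP = R × t_prop = 22400000 × 1.68333e-07 = 3.77067 bits.

3.77 bits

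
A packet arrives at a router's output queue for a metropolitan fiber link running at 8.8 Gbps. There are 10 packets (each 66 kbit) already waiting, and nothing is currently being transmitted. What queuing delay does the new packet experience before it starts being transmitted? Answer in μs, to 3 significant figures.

75.0 μs

Each queued packet: L/R = 66000/8800000000 = 7.5 μs.
10 queued → 75 μs.
Queuing delay = 75.0 μs.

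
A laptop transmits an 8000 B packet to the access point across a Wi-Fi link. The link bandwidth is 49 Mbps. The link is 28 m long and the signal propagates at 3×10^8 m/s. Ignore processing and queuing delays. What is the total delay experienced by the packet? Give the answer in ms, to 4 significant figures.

L = 8000 × 8 = 64000 bits.
Transmission delay = L/R = 64000 / 49000000 = 1.30612 ms.
Propagation delay = d/s = 28 m / 300000000 m/s = 9.33333e-05 ms.
Total = 1.306 ms.

1.306 ms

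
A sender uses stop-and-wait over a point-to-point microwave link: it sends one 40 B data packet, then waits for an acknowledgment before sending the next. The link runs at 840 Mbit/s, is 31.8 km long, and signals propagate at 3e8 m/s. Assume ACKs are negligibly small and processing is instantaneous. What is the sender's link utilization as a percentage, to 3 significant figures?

0.179 %

t_tx = L/R = 320/840000000 = 3.80952e-07 s.
t_prop = 31800/300000000 = 0.000106 s; RTT = 0.000212 s.
Cycle = t_tx + RTT = 0.000212381 s.
Utilization = t_tx / cycle = 3.80952e-07/0.000212381 = 0.179 %.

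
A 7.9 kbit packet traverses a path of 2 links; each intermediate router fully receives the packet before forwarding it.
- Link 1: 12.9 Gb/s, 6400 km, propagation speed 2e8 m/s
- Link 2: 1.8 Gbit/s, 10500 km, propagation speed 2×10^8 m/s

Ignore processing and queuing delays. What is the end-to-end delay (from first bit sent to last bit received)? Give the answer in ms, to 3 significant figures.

84.5 ms

L = 7900 bits.
Transmission delays (L/R per hop): 0.000612403, 0.00438889 ms; sum = 0.00500129 ms.
Propagation delays (d/s per hop): 32, 52.5 ms; sum = 84.5 ms.
End-to-end = 84.5 ms.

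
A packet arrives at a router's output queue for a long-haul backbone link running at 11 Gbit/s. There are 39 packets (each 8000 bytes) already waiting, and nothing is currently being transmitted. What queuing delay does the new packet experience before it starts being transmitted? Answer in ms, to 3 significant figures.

Each queued packet: L/R = 64000/11000000000 = 0.00581818 ms.
39 queued → 0.226909 ms.
Queuing delay = 0.227 ms.

0.227 ms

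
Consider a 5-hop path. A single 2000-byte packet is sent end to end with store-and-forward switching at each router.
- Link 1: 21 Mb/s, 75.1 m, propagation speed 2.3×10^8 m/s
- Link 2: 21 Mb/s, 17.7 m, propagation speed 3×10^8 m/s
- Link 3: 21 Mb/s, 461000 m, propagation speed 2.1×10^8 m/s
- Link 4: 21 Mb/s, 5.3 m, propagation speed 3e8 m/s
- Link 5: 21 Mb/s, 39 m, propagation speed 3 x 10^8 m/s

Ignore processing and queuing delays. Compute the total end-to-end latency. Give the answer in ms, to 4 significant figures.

6.005 ms

L = 2000 × 8 = 16000 bits.
Transmission delay per hop = L/R = 16000/21000000 = 0.761905 ms; 5 hops → 3.80952 ms.
Propagation delays (d/s per hop): 0.000326522, 5.9e-05, 2.19524, 1.76667e-05, 0.00013 ms; sum = 2.19577 ms.
End-to-end = 6.005 ms.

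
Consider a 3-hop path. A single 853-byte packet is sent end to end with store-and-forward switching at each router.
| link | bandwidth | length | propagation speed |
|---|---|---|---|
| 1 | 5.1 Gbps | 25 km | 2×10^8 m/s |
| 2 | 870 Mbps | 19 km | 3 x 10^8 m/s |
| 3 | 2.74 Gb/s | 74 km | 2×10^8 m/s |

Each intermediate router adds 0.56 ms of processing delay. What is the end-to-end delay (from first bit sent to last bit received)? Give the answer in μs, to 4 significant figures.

L = 853 × 8 = 6824 bits.
Transmission delays (L/R per hop): 1.33804, 7.84368, 2.49051 μs; sum = 11.6722 μs.
Propagation delays (d/s per hop): 125, 63.3333, 370 μs; sum = 558.333 μs.
Processing at 2 router(s): 2 × 0.56 ms = 1120 μs.
End-to-end = 1690 μs.

1690 μs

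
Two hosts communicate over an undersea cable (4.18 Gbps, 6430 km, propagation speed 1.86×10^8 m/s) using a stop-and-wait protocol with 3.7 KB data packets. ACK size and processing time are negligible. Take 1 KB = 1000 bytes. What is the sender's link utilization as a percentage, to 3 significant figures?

0.0102 %

t_tx = L/R = 29600/4.18e+09 = 7.08134e-06 s.
t_prop = 6430000/186000000 = 0.0345699 s; RTT = 0.0691398 s.
Cycle = t_tx + RTT = 0.0691469 s.
Utilization = t_tx / cycle = 7.08134e-06/0.0691469 = 0.0102 %.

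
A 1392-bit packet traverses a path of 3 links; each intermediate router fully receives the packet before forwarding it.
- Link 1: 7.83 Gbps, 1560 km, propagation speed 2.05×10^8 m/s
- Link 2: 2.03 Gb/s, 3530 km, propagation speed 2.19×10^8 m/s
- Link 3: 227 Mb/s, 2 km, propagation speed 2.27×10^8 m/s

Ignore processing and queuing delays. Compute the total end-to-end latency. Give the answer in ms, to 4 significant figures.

Transmission delays (L/R per hop): 0.000177778, 0.000685714, 0.00613216 ms; sum = 0.00699565 ms.
Propagation delays (d/s per hop): 7.60976, 16.1187, 0.00881057 ms; sum = 23.7373 ms.
End-to-end = 23.74 ms.

23.74 ms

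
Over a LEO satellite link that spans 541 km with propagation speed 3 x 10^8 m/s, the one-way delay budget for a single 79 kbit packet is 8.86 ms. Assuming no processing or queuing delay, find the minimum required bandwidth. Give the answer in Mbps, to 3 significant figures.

11.2 Mbps

Propagation delay = 541000 / 300000000 = 1.80333 ms.
Transmission budget = 8.86 − 1.80333 = 7.05667 ms.
R ≥ L / t_tx = 79000 bits / 0.00705667 s = 11.2 Mbps.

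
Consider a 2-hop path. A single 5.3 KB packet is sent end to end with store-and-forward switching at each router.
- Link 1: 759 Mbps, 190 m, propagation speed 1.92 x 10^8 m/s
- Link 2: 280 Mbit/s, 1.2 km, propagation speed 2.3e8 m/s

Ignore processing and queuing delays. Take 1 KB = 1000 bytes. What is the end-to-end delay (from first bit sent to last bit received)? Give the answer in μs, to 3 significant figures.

L = 42400 bits.
Transmission delays (L/R per hop): 55.863, 151.429 μs; sum = 207.292 μs.
Propagation delays (d/s per hop): 0.989583, 5.21739 μs; sum = 6.20697 μs.
End-to-end = 213 μs.

213 μs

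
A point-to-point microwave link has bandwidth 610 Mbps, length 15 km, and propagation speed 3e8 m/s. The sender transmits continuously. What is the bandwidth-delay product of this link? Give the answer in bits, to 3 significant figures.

Propagation delay = 15000 / 300000000 = 5e-05 s.
BDP = R × t_prop = 610000000 × 5e-05 = 30500 bits.

30500 bits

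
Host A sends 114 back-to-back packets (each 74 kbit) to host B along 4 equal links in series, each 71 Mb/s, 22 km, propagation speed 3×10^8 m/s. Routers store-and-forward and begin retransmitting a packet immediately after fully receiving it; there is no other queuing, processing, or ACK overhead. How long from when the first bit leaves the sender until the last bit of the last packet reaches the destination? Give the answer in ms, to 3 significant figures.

122 ms

Per-hop transmission t_tx = L/R = 74000/71000000 = 1.04225 ms.
Per-hop propagation t_prop = 22000/300000000 = 0.0733333 ms.
Pipeline fill: first packet needs 4·t_tx to clear all hops; remaining 113 packets each add one t_tx.
Total = (4+114-1)·t_tx + 4·t_prop = 117·1.04225 + 4·0.0733333 = 122 ms.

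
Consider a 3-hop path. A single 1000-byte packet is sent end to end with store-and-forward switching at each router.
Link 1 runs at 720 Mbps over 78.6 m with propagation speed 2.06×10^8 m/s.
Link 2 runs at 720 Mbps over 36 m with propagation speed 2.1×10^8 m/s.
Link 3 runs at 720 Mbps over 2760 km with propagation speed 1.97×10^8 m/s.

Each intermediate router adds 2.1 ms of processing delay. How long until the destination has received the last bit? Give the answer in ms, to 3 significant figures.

18.2 ms

L = 1000 × 8 = 8000 bits.
Transmission delay per hop = L/R = 8000/720000000 = 0.0111111 ms; 3 hops → 0.0333333 ms.
Propagation delays (d/s per hop): 0.000381553, 0.000171429, 14.0102 ms; sum = 14.0107 ms.
Processing at 2 router(s): 2 × 2.1 ms = 4.2 ms.
End-to-end = 18.2 ms.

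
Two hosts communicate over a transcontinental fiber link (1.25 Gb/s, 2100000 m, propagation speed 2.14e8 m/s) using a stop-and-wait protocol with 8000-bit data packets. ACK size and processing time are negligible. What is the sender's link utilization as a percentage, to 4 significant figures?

t_tx = L/R = 8000/1250000000 = 6.4e-06 s.
t_prop = 2100000/214000000 = 0.00981308 s; RTT = 0.0196262 s.
Cycle = t_tx + RTT = 0.0196326 s.
Utilization = t_tx / cycle = 6.4e-06/0.0196326 = 0.03260 %.

0.03260 %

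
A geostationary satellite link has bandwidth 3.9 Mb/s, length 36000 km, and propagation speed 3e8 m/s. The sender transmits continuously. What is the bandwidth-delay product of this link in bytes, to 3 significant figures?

Propagation delay = 36000000 / 300000000 = 0.12 s.
BDP = R × t_prop = 3900000 × 0.12 = 468000 bits.
In bytes: 468000/8 = 58500 bytes.

58500 bytes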